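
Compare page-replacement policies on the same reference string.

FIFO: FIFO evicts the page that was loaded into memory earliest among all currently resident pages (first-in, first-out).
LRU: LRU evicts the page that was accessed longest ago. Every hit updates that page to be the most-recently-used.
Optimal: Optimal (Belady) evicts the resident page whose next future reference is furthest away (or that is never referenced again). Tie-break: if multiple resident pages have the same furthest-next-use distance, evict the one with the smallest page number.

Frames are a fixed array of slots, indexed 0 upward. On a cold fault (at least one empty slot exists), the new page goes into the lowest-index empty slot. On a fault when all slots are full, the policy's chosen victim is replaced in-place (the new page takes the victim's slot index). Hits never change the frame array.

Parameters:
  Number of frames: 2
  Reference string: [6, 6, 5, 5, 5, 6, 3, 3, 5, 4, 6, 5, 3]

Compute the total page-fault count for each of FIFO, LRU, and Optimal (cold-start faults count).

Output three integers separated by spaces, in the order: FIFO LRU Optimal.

--- FIFO ---
  step 0: ref 6 -> FAULT, frames=[6,-] (faults so far: 1)
  step 1: ref 6 -> HIT, frames=[6,-] (faults so far: 1)
  step 2: ref 5 -> FAULT, frames=[6,5] (faults so far: 2)
  step 3: ref 5 -> HIT, frames=[6,5] (faults so far: 2)
  step 4: ref 5 -> HIT, frames=[6,5] (faults so far: 2)
  step 5: ref 6 -> HIT, frames=[6,5] (faults so far: 2)
  step 6: ref 3 -> FAULT, evict 6, frames=[3,5] (faults so far: 3)
  step 7: ref 3 -> HIT, frames=[3,5] (faults so far: 3)
  step 8: ref 5 -> HIT, frames=[3,5] (faults so far: 3)
  step 9: ref 4 -> FAULT, evict 5, frames=[3,4] (faults so far: 4)
  step 10: ref 6 -> FAULT, evict 3, frames=[6,4] (faults so far: 5)
  step 11: ref 5 -> FAULT, evict 4, frames=[6,5] (faults so far: 6)
  step 12: ref 3 -> FAULT, evict 6, frames=[3,5] (faults so far: 7)
  FIFO total faults: 7
--- LRU ---
  step 0: ref 6 -> FAULT, frames=[6,-] (faults so far: 1)
  step 1: ref 6 -> HIT, frames=[6,-] (faults so far: 1)
  step 2: ref 5 -> FAULT, frames=[6,5] (faults so far: 2)
  step 3: ref 5 -> HIT, frames=[6,5] (faults so far: 2)
  step 4: ref 5 -> HIT, frames=[6,5] (faults so far: 2)
  step 5: ref 6 -> HIT, frames=[6,5] (faults so far: 2)
  step 6: ref 3 -> FAULT, evict 5, frames=[6,3] (faults so far: 3)
  step 7: ref 3 -> HIT, frames=[6,3] (faults so far: 3)
  step 8: ref 5 -> FAULT, evict 6, frames=[5,3] (faults so far: 4)
  step 9: ref 4 -> FAULT, evict 3, frames=[5,4] (faults so far: 5)
  step 10: ref 6 -> FAULT, evict 5, frames=[6,4] (faults so far: 6)
  step 11: ref 5 -> FAULT, evict 4, frames=[6,5] (faults so far: 7)
  step 12: ref 3 -> FAULT, evict 6, frames=[3,5] (faults so far: 8)
  LRU total faults: 8
--- Optimal ---
  step 0: ref 6 -> FAULT, frames=[6,-] (faults so far: 1)
  step 1: ref 6 -> HIT, frames=[6,-] (faults so far: 1)
  step 2: ref 5 -> FAULT, frames=[6,5] (faults so far: 2)
  step 3: ref 5 -> HIT, frames=[6,5] (faults so far: 2)
  step 4: ref 5 -> HIT, frames=[6,5] (faults so far: 2)
  step 5: ref 6 -> HIT, frames=[6,5] (faults so far: 2)
  step 6: ref 3 -> FAULT, evict 6, frames=[3,5] (faults so far: 3)
  step 7: ref 3 -> HIT, frames=[3,5] (faults so far: 3)
  step 8: ref 5 -> HIT, frames=[3,5] (faults so far: 3)
  step 9: ref 4 -> FAULT, evict 3, frames=[4,5] (faults so far: 4)
  step 10: ref 6 -> FAULT, evict 4, frames=[6,5] (faults so far: 5)
  step 11: ref 5 -> HIT, frames=[6,5] (faults so far: 5)
  step 12: ref 3 -> FAULT, evict 5, frames=[6,3] (faults so far: 6)
  Optimal total faults: 6

Answer: 7 8 6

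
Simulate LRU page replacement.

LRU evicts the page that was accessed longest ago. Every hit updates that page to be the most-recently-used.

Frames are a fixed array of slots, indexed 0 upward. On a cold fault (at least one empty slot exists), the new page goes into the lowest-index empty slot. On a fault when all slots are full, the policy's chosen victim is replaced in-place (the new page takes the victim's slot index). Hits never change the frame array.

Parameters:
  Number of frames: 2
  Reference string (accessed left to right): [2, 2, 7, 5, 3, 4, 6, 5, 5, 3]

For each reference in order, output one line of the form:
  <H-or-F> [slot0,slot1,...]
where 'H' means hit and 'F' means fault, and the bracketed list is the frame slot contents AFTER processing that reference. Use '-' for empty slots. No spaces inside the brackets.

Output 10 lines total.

F [2,-]
H [2,-]
F [2,7]
F [5,7]
F [5,3]
F [4,3]
F [4,6]
F [5,6]
H [5,6]
F [5,3]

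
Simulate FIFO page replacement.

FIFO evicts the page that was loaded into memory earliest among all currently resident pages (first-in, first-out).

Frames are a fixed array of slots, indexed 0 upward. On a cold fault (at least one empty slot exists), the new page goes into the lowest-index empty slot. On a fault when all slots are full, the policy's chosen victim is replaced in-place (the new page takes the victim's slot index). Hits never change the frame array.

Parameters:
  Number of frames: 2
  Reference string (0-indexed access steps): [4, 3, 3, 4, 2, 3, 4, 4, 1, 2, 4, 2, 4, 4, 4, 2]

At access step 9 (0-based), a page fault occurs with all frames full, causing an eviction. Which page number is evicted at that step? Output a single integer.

Step 0: ref 4 -> FAULT, frames=[4,-]
Step 1: ref 3 -> FAULT, frames=[4,3]
Step 2: ref 3 -> HIT, frames=[4,3]
Step 3: ref 4 -> HIT, frames=[4,3]
Step 4: ref 2 -> FAULT, evict 4, frames=[2,3]
Step 5: ref 3 -> HIT, frames=[2,3]
Step 6: ref 4 -> FAULT, evict 3, frames=[2,4]
Step 7: ref 4 -> HIT, frames=[2,4]
Step 8: ref 1 -> FAULT, evict 2, frames=[1,4]
Step 9: ref 2 -> FAULT, evict 4, frames=[1,2]
At step 9: evicted page 4

Answer: 4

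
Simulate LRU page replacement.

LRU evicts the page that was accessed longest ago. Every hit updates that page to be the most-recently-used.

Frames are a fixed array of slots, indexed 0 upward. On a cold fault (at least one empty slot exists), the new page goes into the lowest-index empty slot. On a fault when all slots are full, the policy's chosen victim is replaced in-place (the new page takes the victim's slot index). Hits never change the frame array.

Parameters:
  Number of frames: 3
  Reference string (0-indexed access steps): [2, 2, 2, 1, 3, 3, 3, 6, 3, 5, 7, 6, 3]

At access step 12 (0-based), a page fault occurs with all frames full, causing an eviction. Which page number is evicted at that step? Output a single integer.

Step 0: ref 2 -> FAULT, frames=[2,-,-]
Step 1: ref 2 -> HIT, frames=[2,-,-]
Step 2: ref 2 -> HIT, frames=[2,-,-]
Step 3: ref 1 -> FAULT, frames=[2,1,-]
Step 4: ref 3 -> FAULT, frames=[2,1,3]
Step 5: ref 3 -> HIT, frames=[2,1,3]
Step 6: ref 3 -> HIT, frames=[2,1,3]
Step 7: ref 6 -> FAULT, evict 2, frames=[6,1,3]
Step 8: ref 3 -> HIT, frames=[6,1,3]
Step 9: ref 5 -> FAULT, evict 1, frames=[6,5,3]
Step 10: ref 7 -> FAULT, evict 6, frames=[7,5,3]
Step 11: ref 6 -> FAULT, evict 3, frames=[7,5,6]
Step 12: ref 3 -> FAULT, evict 5, frames=[7,3,6]
At step 12: evicted page 5

Answer: 5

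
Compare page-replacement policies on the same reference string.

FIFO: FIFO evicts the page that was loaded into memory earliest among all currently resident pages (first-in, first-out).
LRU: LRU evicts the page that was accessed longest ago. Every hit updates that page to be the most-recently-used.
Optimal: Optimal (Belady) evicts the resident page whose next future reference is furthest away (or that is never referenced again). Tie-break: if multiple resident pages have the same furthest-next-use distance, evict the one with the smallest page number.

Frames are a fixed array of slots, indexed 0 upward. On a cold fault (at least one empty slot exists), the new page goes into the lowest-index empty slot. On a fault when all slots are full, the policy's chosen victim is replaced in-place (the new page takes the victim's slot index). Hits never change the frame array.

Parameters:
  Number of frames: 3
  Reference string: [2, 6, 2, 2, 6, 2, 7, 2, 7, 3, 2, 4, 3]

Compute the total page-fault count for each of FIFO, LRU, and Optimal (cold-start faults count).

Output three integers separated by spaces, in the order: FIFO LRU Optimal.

--- FIFO ---
  step 0: ref 2 -> FAULT, frames=[2,-,-] (faults so far: 1)
  step 1: ref 6 -> FAULT, frames=[2,6,-] (faults so far: 2)
  step 2: ref 2 -> HIT, frames=[2,6,-] (faults so far: 2)
  step 3: ref 2 -> HIT, frames=[2,6,-] (faults so far: 2)
  step 4: ref 6 -> HIT, frames=[2,6,-] (faults so far: 2)
  step 5: ref 2 -> HIT, frames=[2,6,-] (faults so far: 2)
  step 6: ref 7 -> FAULT, frames=[2,6,7] (faults so far: 3)
  step 7: ref 2 -> HIT, frames=[2,6,7] (faults so far: 3)
  step 8: ref 7 -> HIT, frames=[2,6,7] (faults so far: 3)
  step 9: ref 3 -> FAULT, evict 2, frames=[3,6,7] (faults so far: 4)
  step 10: ref 2 -> FAULT, evict 6, frames=[3,2,7] (faults so far: 5)
  step 11: ref 4 -> FAULT, evict 7, frames=[3,2,4] (faults so far: 6)
  step 12: ref 3 -> HIT, frames=[3,2,4] (faults so far: 6)
  FIFO total faults: 6
--- LRU ---
  step 0: ref 2 -> FAULT, frames=[2,-,-] (faults so far: 1)
  step 1: ref 6 -> FAULT, frames=[2,6,-] (faults so far: 2)
  step 2: ref 2 -> HIT, frames=[2,6,-] (faults so far: 2)
  step 3: ref 2 -> HIT, frames=[2,6,-] (faults so far: 2)
  step 4: ref 6 -> HIT, frames=[2,6,-] (faults so far: 2)
  step 5: ref 2 -> HIT, frames=[2,6,-] (faults so far: 2)
  step 6: ref 7 -> FAULT, frames=[2,6,7] (faults so far: 3)
  step 7: ref 2 -> HIT, frames=[2,6,7] (faults so far: 3)
  step 8: ref 7 -> HIT, frames=[2,6,7] (faults so far: 3)
  step 9: ref 3 -> FAULT, evict 6, frames=[2,3,7] (faults so far: 4)
  step 10: ref 2 -> HIT, frames=[2,3,7] (faults so far: 4)
  step 11: ref 4 -> FAULT, evict 7, frames=[2,3,4] (faults so far: 5)
  step 12: ref 3 -> HIT, frames=[2,3,4] (faults so far: 5)
  LRU total faults: 5
--- Optimal ---
  step 0: ref 2 -> FAULT, frames=[2,-,-] (faults so far: 1)
  step 1: ref 6 -> FAULT, frames=[2,6,-] (faults so far: 2)
  step 2: ref 2 -> HIT, frames=[2,6,-] (faults so far: 2)
  step 3: ref 2 -> HIT, frames=[2,6,-] (faults so far: 2)
  step 4: ref 6 -> HIT, frames=[2,6,-] (faults so far: 2)
  step 5: ref 2 -> HIT, frames=[2,6,-] (faults so far: 2)
  step 6: ref 7 -> FAULT, frames=[2,6,7] (faults so far: 3)
  step 7: ref 2 -> HIT, frames=[2,6,7] (faults so far: 3)
  step 8: ref 7 -> HIT, frames=[2,6,7] (faults so far: 3)
  step 9: ref 3 -> FAULT, evict 6, frames=[2,3,7] (faults so far: 4)
  step 10: ref 2 -> HIT, frames=[2,3,7] (faults so far: 4)
  step 11: ref 4 -> FAULT, evict 2, frames=[4,3,7] (faults so far: 5)
  step 12: ref 3 -> HIT, frames=[4,3,7] (faults so far: 5)
  Optimal total faults: 5

Answer: 6 5 5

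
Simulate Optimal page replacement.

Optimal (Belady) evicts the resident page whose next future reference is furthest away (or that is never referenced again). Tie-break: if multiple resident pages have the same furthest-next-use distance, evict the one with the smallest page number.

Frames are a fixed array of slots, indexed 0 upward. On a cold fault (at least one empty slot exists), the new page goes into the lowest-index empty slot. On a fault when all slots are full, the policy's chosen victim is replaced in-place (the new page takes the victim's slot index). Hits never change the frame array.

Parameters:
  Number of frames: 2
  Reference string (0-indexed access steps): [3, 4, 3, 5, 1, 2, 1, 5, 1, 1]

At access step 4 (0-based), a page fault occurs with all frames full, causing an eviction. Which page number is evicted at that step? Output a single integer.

Answer: 4

Derivation:
Step 0: ref 3 -> FAULT, frames=[3,-]
Step 1: ref 4 -> FAULT, frames=[3,4]
Step 2: ref 3 -> HIT, frames=[3,4]
Step 3: ref 5 -> FAULT, evict 3, frames=[5,4]
Step 4: ref 1 -> FAULT, evict 4, frames=[5,1]
At step 4: evicted page 4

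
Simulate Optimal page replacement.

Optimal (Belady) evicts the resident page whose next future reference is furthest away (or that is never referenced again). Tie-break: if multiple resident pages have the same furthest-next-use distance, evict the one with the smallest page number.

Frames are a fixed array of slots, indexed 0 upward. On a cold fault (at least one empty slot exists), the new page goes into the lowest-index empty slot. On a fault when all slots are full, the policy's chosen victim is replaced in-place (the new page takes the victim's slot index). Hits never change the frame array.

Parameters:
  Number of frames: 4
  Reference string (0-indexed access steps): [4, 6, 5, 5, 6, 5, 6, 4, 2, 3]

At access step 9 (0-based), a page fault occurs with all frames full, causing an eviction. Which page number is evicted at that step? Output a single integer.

Step 0: ref 4 -> FAULT, frames=[4,-,-,-]
Step 1: ref 6 -> FAULT, frames=[4,6,-,-]
Step 2: ref 5 -> FAULT, frames=[4,6,5,-]
Step 3: ref 5 -> HIT, frames=[4,6,5,-]
Step 4: ref 6 -> HIT, frames=[4,6,5,-]
Step 5: ref 5 -> HIT, frames=[4,6,5,-]
Step 6: ref 6 -> HIT, frames=[4,6,5,-]
Step 7: ref 4 -> HIT, frames=[4,6,5,-]
Step 8: ref 2 -> FAULT, frames=[4,6,5,2]
Step 9: ref 3 -> FAULT, evict 2, frames=[4,6,5,3]
At step 9: evicted page 2

Answer: 2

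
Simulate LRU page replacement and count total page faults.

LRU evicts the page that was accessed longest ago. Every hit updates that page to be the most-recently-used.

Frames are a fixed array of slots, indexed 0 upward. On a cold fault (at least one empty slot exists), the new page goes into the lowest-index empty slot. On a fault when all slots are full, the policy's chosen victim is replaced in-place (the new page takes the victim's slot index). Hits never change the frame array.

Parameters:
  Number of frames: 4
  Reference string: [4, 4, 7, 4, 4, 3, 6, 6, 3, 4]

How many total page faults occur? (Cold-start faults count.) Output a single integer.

Answer: 4

Derivation:
Step 0: ref 4 → FAULT, frames=[4,-,-,-]
Step 1: ref 4 → HIT, frames=[4,-,-,-]
Step 2: ref 7 → FAULT, frames=[4,7,-,-]
Step 3: ref 4 → HIT, frames=[4,7,-,-]
Step 4: ref 4 → HIT, frames=[4,7,-,-]
Step 5: ref 3 → FAULT, frames=[4,7,3,-]
Step 6: ref 6 → FAULT, frames=[4,7,3,6]
Step 7: ref 6 → HIT, frames=[4,7,3,6]
Step 8: ref 3 → HIT, frames=[4,7,3,6]
Step 9: ref 4 → HIT, frames=[4,7,3,6]
Total faults: 4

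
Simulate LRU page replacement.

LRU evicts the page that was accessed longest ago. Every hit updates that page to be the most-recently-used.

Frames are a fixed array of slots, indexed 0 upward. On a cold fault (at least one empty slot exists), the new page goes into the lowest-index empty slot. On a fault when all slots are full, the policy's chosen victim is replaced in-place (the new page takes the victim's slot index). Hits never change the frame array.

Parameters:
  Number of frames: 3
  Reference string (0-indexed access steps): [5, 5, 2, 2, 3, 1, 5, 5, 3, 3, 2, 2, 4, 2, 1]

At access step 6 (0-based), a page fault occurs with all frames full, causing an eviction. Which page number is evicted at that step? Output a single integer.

Answer: 2

Derivation:
Step 0: ref 5 -> FAULT, frames=[5,-,-]
Step 1: ref 5 -> HIT, frames=[5,-,-]
Step 2: ref 2 -> FAULT, frames=[5,2,-]
Step 3: ref 2 -> HIT, frames=[5,2,-]
Step 4: ref 3 -> FAULT, frames=[5,2,3]
Step 5: ref 1 -> FAULT, evict 5, frames=[1,2,3]
Step 6: ref 5 -> FAULT, evict 2, frames=[1,5,3]
At step 6: evicted page 2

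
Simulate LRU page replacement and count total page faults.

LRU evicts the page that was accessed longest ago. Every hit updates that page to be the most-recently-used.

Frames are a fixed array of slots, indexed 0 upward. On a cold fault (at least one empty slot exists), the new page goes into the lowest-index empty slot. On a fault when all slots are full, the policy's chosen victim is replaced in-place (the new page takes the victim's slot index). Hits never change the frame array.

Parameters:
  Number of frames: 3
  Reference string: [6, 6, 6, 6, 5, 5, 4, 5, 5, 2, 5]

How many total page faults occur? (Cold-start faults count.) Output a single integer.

Answer: 4

Derivation:
Step 0: ref 6 → FAULT, frames=[6,-,-]
Step 1: ref 6 → HIT, frames=[6,-,-]
Step 2: ref 6 → HIT, frames=[6,-,-]
Step 3: ref 6 → HIT, frames=[6,-,-]
Step 4: ref 5 → FAULT, frames=[6,5,-]
Step 5: ref 5 → HIT, frames=[6,5,-]
Step 6: ref 4 → FAULT, frames=[6,5,4]
Step 7: ref 5 → HIT, frames=[6,5,4]
Step 8: ref 5 → HIT, frames=[6,5,4]
Step 9: ref 2 → FAULT (evict 6), frames=[2,5,4]
Step 10: ref 5 → HIT, frames=[2,5,4]
Total faults: 4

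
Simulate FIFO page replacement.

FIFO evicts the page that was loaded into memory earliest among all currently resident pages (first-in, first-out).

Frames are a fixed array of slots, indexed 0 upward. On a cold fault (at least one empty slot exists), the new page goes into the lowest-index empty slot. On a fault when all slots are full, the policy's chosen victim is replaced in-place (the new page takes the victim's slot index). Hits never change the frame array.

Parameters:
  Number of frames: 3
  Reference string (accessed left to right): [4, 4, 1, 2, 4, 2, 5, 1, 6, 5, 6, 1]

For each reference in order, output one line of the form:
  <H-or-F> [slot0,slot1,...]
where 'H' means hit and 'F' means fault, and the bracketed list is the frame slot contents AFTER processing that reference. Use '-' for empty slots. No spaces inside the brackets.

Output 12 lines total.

F [4,-,-]
H [4,-,-]
F [4,1,-]
F [4,1,2]
H [4,1,2]
H [4,1,2]
F [5,1,2]
H [5,1,2]
F [5,6,2]
H [5,6,2]
H [5,6,2]
F [5,6,1]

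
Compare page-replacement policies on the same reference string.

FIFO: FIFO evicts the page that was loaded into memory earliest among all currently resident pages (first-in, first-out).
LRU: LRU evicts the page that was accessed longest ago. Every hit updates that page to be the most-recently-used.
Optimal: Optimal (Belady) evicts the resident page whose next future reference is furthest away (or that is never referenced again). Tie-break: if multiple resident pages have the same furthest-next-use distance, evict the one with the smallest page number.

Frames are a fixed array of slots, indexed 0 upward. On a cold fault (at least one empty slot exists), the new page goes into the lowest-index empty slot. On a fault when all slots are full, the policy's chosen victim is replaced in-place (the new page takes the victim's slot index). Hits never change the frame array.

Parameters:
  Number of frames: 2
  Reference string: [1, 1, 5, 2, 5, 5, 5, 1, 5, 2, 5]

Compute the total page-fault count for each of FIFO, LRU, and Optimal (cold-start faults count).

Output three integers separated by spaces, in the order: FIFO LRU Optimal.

Answer: 6 5 5

Derivation:
--- FIFO ---
  step 0: ref 1 -> FAULT, frames=[1,-] (faults so far: 1)
  step 1: ref 1 -> HIT, frames=[1,-] (faults so far: 1)
  step 2: ref 5 -> FAULT, frames=[1,5] (faults so far: 2)
  step 3: ref 2 -> FAULT, evict 1, frames=[2,5] (faults so far: 3)
  step 4: ref 5 -> HIT, frames=[2,5] (faults so far: 3)
  step 5: ref 5 -> HIT, frames=[2,5] (faults so far: 3)
  step 6: ref 5 -> HIT, frames=[2,5] (faults so far: 3)
  step 7: ref 1 -> FAULT, evict 5, frames=[2,1] (faults so far: 4)
  step 8: ref 5 -> FAULT, evict 2, frames=[5,1] (faults so far: 5)
  step 9: ref 2 -> FAULT, evict 1, frames=[5,2] (faults so far: 6)
  step 10: ref 5 -> HIT, frames=[5,2] (faults so far: 6)
  FIFO total faults: 6
--- LRU ---
  step 0: ref 1 -> FAULT, frames=[1,-] (faults so far: 1)
  step 1: ref 1 -> HIT, frames=[1,-] (faults so far: 1)
  step 2: ref 5 -> FAULT, frames=[1,5] (faults so far: 2)
  step 3: ref 2 -> FAULT, evict 1, frames=[2,5] (faults so far: 3)
  step 4: ref 5 -> HIT, frames=[2,5] (faults so far: 3)
  step 5: ref 5 -> HIT, frames=[2,5] (faults so far: 3)
  step 6: ref 5 -> HIT, frames=[2,5] (faults so far: 3)
  step 7: ref 1 -> FAULT, evict 2, frames=[1,5] (faults so far: 4)
  step 8: ref 5 -> HIT, frames=[1,5] (faults so far: 4)
  step 9: ref 2 -> FAULT, evict 1, frames=[2,5] (faults so far: 5)
  step 10: ref 5 -> HIT, frames=[2,5] (faults so far: 5)
  LRU total faults: 5
--- Optimal ---
  step 0: ref 1 -> FAULT, frames=[1,-] (faults so far: 1)
  step 1: ref 1 -> HIT, frames=[1,-] (faults so far: 1)
  step 2: ref 5 -> FAULT, frames=[1,5] (faults so far: 2)
  step 3: ref 2 -> FAULT, evict 1, frames=[2,5] (faults so far: 3)
  step 4: ref 5 -> HIT, frames=[2,5] (faults so far: 3)
  step 5: ref 5 -> HIT, frames=[2,5] (faults so far: 3)
  step 6: ref 5 -> HIT, frames=[2,5] (faults so far: 3)
  step 7: ref 1 -> FAULT, evict 2, frames=[1,5] (faults so far: 4)
  step 8: ref 5 -> HIT, frames=[1,5] (faults so far: 4)
  step 9: ref 2 -> FAULT, evict 1, frames=[2,5] (faults so far: 5)
  step 10: ref 5 -> HIT, frames=[2,5] (faults so far: 5)
  Optimal total faults: 5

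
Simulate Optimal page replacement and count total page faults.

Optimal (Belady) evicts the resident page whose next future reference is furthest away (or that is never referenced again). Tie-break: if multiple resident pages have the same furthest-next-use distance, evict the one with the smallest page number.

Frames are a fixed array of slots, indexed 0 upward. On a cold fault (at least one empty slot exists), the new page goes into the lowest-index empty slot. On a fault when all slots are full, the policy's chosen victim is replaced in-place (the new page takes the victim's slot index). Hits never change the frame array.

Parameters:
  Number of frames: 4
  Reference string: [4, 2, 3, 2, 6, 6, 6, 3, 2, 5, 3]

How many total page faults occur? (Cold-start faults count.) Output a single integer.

Step 0: ref 4 → FAULT, frames=[4,-,-,-]
Step 1: ref 2 → FAULT, frames=[4,2,-,-]
Step 2: ref 3 → FAULT, frames=[4,2,3,-]
Step 3: ref 2 → HIT, frames=[4,2,3,-]
Step 4: ref 6 → FAULT, frames=[4,2,3,6]
Step 5: ref 6 → HIT, frames=[4,2,3,6]
Step 6: ref 6 → HIT, frames=[4,2,3,6]
Step 7: ref 3 → HIT, frames=[4,2,3,6]
Step 8: ref 2 → HIT, frames=[4,2,3,6]
Step 9: ref 5 → FAULT (evict 2), frames=[4,5,3,6]
Step 10: ref 3 → HIT, frames=[4,5,3,6]
Total faults: 5

Answer: 5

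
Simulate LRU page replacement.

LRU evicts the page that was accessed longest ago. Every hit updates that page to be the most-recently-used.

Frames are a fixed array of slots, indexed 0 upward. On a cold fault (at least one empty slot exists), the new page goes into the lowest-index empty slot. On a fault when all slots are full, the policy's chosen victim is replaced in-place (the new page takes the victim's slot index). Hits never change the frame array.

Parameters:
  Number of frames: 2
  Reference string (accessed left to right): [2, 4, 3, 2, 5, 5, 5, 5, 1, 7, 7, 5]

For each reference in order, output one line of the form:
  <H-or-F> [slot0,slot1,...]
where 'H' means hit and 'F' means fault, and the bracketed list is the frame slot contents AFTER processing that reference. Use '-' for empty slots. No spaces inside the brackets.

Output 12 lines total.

F [2,-]
F [2,4]
F [3,4]
F [3,2]
F [5,2]
H [5,2]
H [5,2]
H [5,2]
F [5,1]
F [7,1]
H [7,1]
F [7,5]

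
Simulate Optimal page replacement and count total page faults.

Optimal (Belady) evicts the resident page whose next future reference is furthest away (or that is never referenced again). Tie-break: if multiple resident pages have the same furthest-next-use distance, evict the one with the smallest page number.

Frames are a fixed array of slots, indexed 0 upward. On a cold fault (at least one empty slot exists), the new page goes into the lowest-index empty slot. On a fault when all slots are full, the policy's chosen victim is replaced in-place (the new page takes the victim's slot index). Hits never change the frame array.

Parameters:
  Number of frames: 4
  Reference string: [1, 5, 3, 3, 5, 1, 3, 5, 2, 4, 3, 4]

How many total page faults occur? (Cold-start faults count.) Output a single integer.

Answer: 5

Derivation:
Step 0: ref 1 → FAULT, frames=[1,-,-,-]
Step 1: ref 5 → FAULT, frames=[1,5,-,-]
Step 2: ref 3 → FAULT, frames=[1,5,3,-]
Step 3: ref 3 → HIT, frames=[1,5,3,-]
Step 4: ref 5 → HIT, frames=[1,5,3,-]
Step 5: ref 1 → HIT, frames=[1,5,3,-]
Step 6: ref 3 → HIT, frames=[1,5,3,-]
Step 7: ref 5 → HIT, frames=[1,5,3,-]
Step 8: ref 2 → FAULT, frames=[1,5,3,2]
Step 9: ref 4 → FAULT (evict 1), frames=[4,5,3,2]
Step 10: ref 3 → HIT, frames=[4,5,3,2]
Step 11: ref 4 → HIT, frames=[4,5,3,2]
Total faults: 5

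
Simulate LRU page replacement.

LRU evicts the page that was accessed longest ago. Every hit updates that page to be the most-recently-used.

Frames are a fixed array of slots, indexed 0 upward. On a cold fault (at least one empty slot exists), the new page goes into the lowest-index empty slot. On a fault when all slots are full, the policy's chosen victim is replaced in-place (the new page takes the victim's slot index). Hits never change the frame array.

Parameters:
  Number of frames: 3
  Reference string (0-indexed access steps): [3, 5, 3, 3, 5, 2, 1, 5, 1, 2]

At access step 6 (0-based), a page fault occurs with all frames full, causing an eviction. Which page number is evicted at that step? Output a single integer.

Answer: 3

Derivation:
Step 0: ref 3 -> FAULT, frames=[3,-,-]
Step 1: ref 5 -> FAULT, frames=[3,5,-]
Step 2: ref 3 -> HIT, frames=[3,5,-]
Step 3: ref 3 -> HIT, frames=[3,5,-]
Step 4: ref 5 -> HIT, frames=[3,5,-]
Step 5: ref 2 -> FAULT, frames=[3,5,2]
Step 6: ref 1 -> FAULT, evict 3, frames=[1,5,2]
At step 6: evicted page 3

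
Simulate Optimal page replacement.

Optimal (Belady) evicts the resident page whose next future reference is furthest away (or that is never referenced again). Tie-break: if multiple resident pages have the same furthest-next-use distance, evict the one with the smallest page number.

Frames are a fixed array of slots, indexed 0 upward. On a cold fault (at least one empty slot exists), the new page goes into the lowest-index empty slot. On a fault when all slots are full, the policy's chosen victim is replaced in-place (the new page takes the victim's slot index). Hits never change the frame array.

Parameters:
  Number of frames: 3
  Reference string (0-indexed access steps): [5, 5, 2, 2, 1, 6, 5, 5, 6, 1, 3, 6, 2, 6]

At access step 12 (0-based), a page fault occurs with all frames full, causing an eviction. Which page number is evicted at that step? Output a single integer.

Answer: 3

Derivation:
Step 0: ref 5 -> FAULT, frames=[5,-,-]
Step 1: ref 5 -> HIT, frames=[5,-,-]
Step 2: ref 2 -> FAULT, frames=[5,2,-]
Step 3: ref 2 -> HIT, frames=[5,2,-]
Step 4: ref 1 -> FAULT, frames=[5,2,1]
Step 5: ref 6 -> FAULT, evict 2, frames=[5,6,1]
Step 6: ref 5 -> HIT, frames=[5,6,1]
Step 7: ref 5 -> HIT, frames=[5,6,1]
Step 8: ref 6 -> HIT, frames=[5,6,1]
Step 9: ref 1 -> HIT, frames=[5,6,1]
Step 10: ref 3 -> FAULT, evict 1, frames=[5,6,3]
Step 11: ref 6 -> HIT, frames=[5,6,3]
Step 12: ref 2 -> FAULT, evict 3, frames=[5,6,2]
At step 12: evicted page 3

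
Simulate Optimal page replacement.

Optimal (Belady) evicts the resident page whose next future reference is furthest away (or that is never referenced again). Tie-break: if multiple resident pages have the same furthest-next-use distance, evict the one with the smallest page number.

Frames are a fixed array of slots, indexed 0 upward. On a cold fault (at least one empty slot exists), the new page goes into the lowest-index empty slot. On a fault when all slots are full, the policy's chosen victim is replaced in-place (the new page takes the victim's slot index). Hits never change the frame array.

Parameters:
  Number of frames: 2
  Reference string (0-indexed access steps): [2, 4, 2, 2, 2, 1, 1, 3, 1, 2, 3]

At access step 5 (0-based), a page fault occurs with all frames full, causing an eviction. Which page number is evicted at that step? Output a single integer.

Answer: 4

Derivation:
Step 0: ref 2 -> FAULT, frames=[2,-]
Step 1: ref 4 -> FAULT, frames=[2,4]
Step 2: ref 2 -> HIT, frames=[2,4]
Step 3: ref 2 -> HIT, frames=[2,4]
Step 4: ref 2 -> HIT, frames=[2,4]
Step 5: ref 1 -> FAULT, evict 4, frames=[2,1]
At step 5: evicted page 4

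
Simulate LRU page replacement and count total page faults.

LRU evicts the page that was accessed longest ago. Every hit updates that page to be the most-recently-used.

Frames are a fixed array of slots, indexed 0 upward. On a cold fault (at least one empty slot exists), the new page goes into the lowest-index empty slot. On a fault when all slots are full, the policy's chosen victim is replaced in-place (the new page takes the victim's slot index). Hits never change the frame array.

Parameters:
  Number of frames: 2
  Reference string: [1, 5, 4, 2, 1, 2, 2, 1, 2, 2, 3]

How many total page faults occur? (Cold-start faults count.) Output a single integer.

Step 0: ref 1 → FAULT, frames=[1,-]
Step 1: ref 5 → FAULT, frames=[1,5]
Step 2: ref 4 → FAULT (evict 1), frames=[4,5]
Step 3: ref 2 → FAULT (evict 5), frames=[4,2]
Step 4: ref 1 → FAULT (evict 4), frames=[1,2]
Step 5: ref 2 → HIT, frames=[1,2]
Step 6: ref 2 → HIT, frames=[1,2]
Step 7: ref 1 → HIT, frames=[1,2]
Step 8: ref 2 → HIT, frames=[1,2]
Step 9: ref 2 → HIT, frames=[1,2]
Step 10: ref 3 → FAULT (evict 1), frames=[3,2]
Total faults: 6

Answer: 6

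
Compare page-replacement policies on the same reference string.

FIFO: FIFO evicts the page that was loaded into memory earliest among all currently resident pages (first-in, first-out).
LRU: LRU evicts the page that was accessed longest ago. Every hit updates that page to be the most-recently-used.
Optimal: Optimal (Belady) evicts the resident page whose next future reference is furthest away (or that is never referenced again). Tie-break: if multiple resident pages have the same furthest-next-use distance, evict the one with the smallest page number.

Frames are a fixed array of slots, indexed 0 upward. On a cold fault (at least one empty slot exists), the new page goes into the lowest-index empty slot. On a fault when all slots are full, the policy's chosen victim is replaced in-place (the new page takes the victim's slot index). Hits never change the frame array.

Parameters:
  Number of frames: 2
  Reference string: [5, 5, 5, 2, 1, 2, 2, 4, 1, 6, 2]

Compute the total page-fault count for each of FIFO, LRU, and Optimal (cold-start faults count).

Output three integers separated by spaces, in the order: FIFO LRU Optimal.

--- FIFO ---
  step 0: ref 5 -> FAULT, frames=[5,-] (faults so far: 1)
  step 1: ref 5 -> HIT, frames=[5,-] (faults so far: 1)
  step 2: ref 5 -> HIT, frames=[5,-] (faults so far: 1)
  step 3: ref 2 -> FAULT, frames=[5,2] (faults so far: 2)
  step 4: ref 1 -> FAULT, evict 5, frames=[1,2] (faults so far: 3)
  step 5: ref 2 -> HIT, frames=[1,2] (faults so far: 3)
  step 6: ref 2 -> HIT, frames=[1,2] (faults so far: 3)
  step 7: ref 4 -> FAULT, evict 2, frames=[1,4] (faults so far: 4)
  step 8: ref 1 -> HIT, frames=[1,4] (faults so far: 4)
  step 9: ref 6 -> FAULT, evict 1, frames=[6,4] (faults so far: 5)
  step 10: ref 2 -> FAULT, evict 4, frames=[6,2] (faults so far: 6)
  FIFO total faults: 6
--- LRU ---
  step 0: ref 5 -> FAULT, frames=[5,-] (faults so far: 1)
  step 1: ref 5 -> HIT, frames=[5,-] (faults so far: 1)
  step 2: ref 5 -> HIT, frames=[5,-] (faults so far: 1)
  step 3: ref 2 -> FAULT, frames=[5,2] (faults so far: 2)
  step 4: ref 1 -> FAULT, evict 5, frames=[1,2] (faults so far: 3)
  step 5: ref 2 -> HIT, frames=[1,2] (faults so far: 3)
  step 6: ref 2 -> HIT, frames=[1,2] (faults so far: 3)
  step 7: ref 4 -> FAULT, evict 1, frames=[4,2] (faults so far: 4)
  step 8: ref 1 -> FAULT, evict 2, frames=[4,1] (faults so far: 5)
  step 9: ref 6 -> FAULT, evict 4, frames=[6,1] (faults so far: 6)
  step 10: ref 2 -> FAULT, evict 1, frames=[6,2] (faults so far: 7)
  LRU total faults: 7
--- Optimal ---
  step 0: ref 5 -> FAULT, frames=[5,-] (faults so far: 1)
  step 1: ref 5 -> HIT, frames=[5,-] (faults so far: 1)
  step 2: ref 5 -> HIT, frames=[5,-] (faults so far: 1)
  step 3: ref 2 -> FAULT, frames=[5,2] (faults so far: 2)
  step 4: ref 1 -> FAULT, evict 5, frames=[1,2] (faults so far: 3)
  step 5: ref 2 -> HIT, frames=[1,2] (faults so far: 3)
  step 6: ref 2 -> HIT, frames=[1,2] (faults so far: 3)
  step 7: ref 4 -> FAULT, evict 2, frames=[1,4] (faults so far: 4)
  step 8: ref 1 -> HIT, frames=[1,4] (faults so far: 4)
  step 9: ref 6 -> FAULT, evict 1, frames=[6,4] (faults so far: 5)
  step 10: ref 2 -> FAULT, evict 4, frames=[6,2] (faults so far: 6)
  Optimal total faults: 6

Answer: 6 7 6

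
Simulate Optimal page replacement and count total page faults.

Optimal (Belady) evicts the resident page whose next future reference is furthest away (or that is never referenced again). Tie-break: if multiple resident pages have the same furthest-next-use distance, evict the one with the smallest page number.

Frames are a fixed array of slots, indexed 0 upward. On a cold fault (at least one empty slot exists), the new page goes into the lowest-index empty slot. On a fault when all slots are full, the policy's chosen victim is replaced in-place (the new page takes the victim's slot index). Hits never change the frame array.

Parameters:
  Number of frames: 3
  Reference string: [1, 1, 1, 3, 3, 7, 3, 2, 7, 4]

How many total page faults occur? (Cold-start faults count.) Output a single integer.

Step 0: ref 1 → FAULT, frames=[1,-,-]
Step 1: ref 1 → HIT, frames=[1,-,-]
Step 2: ref 1 → HIT, frames=[1,-,-]
Step 3: ref 3 → FAULT, frames=[1,3,-]
Step 4: ref 3 → HIT, frames=[1,3,-]
Step 5: ref 7 → FAULT, frames=[1,3,7]
Step 6: ref 3 → HIT, frames=[1,3,7]
Step 7: ref 2 → FAULT (evict 1), frames=[2,3,7]
Step 8: ref 7 → HIT, frames=[2,3,7]
Step 9: ref 4 → FAULT (evict 2), frames=[4,3,7]
Total faults: 5

Answer: 5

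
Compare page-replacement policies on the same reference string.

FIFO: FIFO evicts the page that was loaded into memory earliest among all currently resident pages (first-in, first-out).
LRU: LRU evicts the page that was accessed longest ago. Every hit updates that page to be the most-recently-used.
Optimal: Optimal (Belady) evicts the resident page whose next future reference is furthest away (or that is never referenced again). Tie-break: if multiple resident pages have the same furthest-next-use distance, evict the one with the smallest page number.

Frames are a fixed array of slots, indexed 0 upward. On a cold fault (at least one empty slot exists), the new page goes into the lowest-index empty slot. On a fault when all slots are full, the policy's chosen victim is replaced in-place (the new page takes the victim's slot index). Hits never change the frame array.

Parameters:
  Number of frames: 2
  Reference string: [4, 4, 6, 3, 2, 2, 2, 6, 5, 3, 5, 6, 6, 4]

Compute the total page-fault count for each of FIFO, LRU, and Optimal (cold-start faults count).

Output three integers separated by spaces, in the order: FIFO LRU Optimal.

--- FIFO ---
  step 0: ref 4 -> FAULT, frames=[4,-] (faults so far: 1)
  step 1: ref 4 -> HIT, frames=[4,-] (faults so far: 1)
  step 2: ref 6 -> FAULT, frames=[4,6] (faults so far: 2)
  step 3: ref 3 -> FAULT, evict 4, frames=[3,6] (faults so far: 3)
  step 4: ref 2 -> FAULT, evict 6, frames=[3,2] (faults so far: 4)
  step 5: ref 2 -> HIT, frames=[3,2] (faults so far: 4)
  step 6: ref 2 -> HIT, frames=[3,2] (faults so far: 4)
  step 7: ref 6 -> FAULT, evict 3, frames=[6,2] (faults so far: 5)
  step 8: ref 5 -> FAULT, evict 2, frames=[6,5] (faults so far: 6)
  step 9: ref 3 -> FAULT, evict 6, frames=[3,5] (faults so far: 7)
  step 10: ref 5 -> HIT, frames=[3,5] (faults so far: 7)
  step 11: ref 6 -> FAULT, evict 5, frames=[3,6] (faults so far: 8)
  step 12: ref 6 -> HIT, frames=[3,6] (faults so far: 8)
  step 13: ref 4 -> FAULT, evict 3, frames=[4,6] (faults so far: 9)
  FIFO total faults: 9
--- LRU ---
  step 0: ref 4 -> FAULT, frames=[4,-] (faults so far: 1)
  step 1: ref 4 -> HIT, frames=[4,-] (faults so far: 1)
  step 2: ref 6 -> FAULT, frames=[4,6] (faults so far: 2)
  step 3: ref 3 -> FAULT, evict 4, frames=[3,6] (faults so far: 3)
  step 4: ref 2 -> FAULT, evict 6, frames=[3,2] (faults so far: 4)
  step 5: ref 2 -> HIT, frames=[3,2] (faults so far: 4)
  step 6: ref 2 -> HIT, frames=[3,2] (faults so far: 4)
  step 7: ref 6 -> FAULT, evict 3, frames=[6,2] (faults so far: 5)
  step 8: ref 5 -> FAULT, evict 2, frames=[6,5] (faults so far: 6)
  step 9: ref 3 -> FAULT, evict 6, frames=[3,5] (faults so far: 7)
  step 10: ref 5 -> HIT, frames=[3,5] (faults so far: 7)
  step 11: ref 6 -> FAULT, evict 3, frames=[6,5] (faults so far: 8)
  step 12: ref 6 -> HIT, frames=[6,5] (faults so far: 8)
  step 13: ref 4 -> FAULT, evict 5, frames=[6,4] (faults so far: 9)
  LRU total faults: 9
--- Optimal ---
  step 0: ref 4 -> FAULT, frames=[4,-] (faults so far: 1)
  step 1: ref 4 -> HIT, frames=[4,-] (faults so far: 1)
  step 2: ref 6 -> FAULT, frames=[4,6] (faults so far: 2)
  step 3: ref 3 -> FAULT, evict 4, frames=[3,6] (faults so far: 3)
  step 4: ref 2 -> FAULT, evict 3, frames=[2,6] (faults so far: 4)
  step 5: ref 2 -> HIT, frames=[2,6] (faults so far: 4)
  step 6: ref 2 -> HIT, frames=[2,6] (faults so far: 4)
  step 7: ref 6 -> HIT, frames=[2,6] (faults so far: 4)
  step 8: ref 5 -> FAULT, evict 2, frames=[5,6] (faults so far: 5)
  step 9: ref 3 -> FAULT, evict 6, frames=[5,3] (faults so far: 6)
  step 10: ref 5 -> HIT, frames=[5,3] (faults so far: 6)
  step 11: ref 6 -> FAULT, evict 3, frames=[5,6] (faults so far: 7)
  step 12: ref 6 -> HIT, frames=[5,6] (faults so far: 7)
  step 13: ref 4 -> FAULT, evict 5, frames=[4,6] (faults so far: 8)
  Optimal total faults: 8

Answer: 9 9 8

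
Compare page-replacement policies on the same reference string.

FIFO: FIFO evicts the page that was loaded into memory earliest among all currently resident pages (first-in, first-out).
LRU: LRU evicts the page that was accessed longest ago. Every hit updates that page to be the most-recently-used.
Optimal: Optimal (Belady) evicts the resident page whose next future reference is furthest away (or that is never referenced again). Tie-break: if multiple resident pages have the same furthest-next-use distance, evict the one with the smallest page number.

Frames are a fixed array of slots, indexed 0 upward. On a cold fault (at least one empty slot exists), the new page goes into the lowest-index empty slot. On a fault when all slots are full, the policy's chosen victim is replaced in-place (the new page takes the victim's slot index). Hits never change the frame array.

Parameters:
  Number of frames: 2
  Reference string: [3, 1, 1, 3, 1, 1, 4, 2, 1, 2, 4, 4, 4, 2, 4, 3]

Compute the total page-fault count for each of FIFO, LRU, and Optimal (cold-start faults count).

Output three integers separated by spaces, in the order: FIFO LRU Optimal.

--- FIFO ---
  step 0: ref 3 -> FAULT, frames=[3,-] (faults so far: 1)
  step 1: ref 1 -> FAULT, frames=[3,1] (faults so far: 2)
  step 2: ref 1 -> HIT, frames=[3,1] (faults so far: 2)
  step 3: ref 3 -> HIT, frames=[3,1] (faults so far: 2)
  step 4: ref 1 -> HIT, frames=[3,1] (faults so far: 2)
  step 5: ref 1 -> HIT, frames=[3,1] (faults so far: 2)
  step 6: ref 4 -> FAULT, evict 3, frames=[4,1] (faults so far: 3)
  step 7: ref 2 -> FAULT, evict 1, frames=[4,2] (faults so far: 4)
  step 8: ref 1 -> FAULT, evict 4, frames=[1,2] (faults so far: 5)
  step 9: ref 2 -> HIT, frames=[1,2] (faults so far: 5)
  step 10: ref 4 -> FAULT, evict 2, frames=[1,4] (faults so far: 6)
  step 11: ref 4 -> HIT, frames=[1,4] (faults so far: 6)
  step 12: ref 4 -> HIT, frames=[1,4] (faults so far: 6)
  step 13: ref 2 -> FAULT, evict 1, frames=[2,4] (faults so far: 7)
  step 14: ref 4 -> HIT, frames=[2,4] (faults so far: 7)
  step 15: ref 3 -> FAULT, evict 4, frames=[2,3] (faults so far: 8)
  FIFO total faults: 8
--- LRU ---
  step 0: ref 3 -> FAULT, frames=[3,-] (faults so far: 1)
  step 1: ref 1 -> FAULT, frames=[3,1] (faults so far: 2)
  step 2: ref 1 -> HIT, frames=[3,1] (faults so far: 2)
  step 3: ref 3 -> HIT, frames=[3,1] (faults so far: 2)
  step 4: ref 1 -> HIT, frames=[3,1] (faults so far: 2)
  step 5: ref 1 -> HIT, frames=[3,1] (faults so far: 2)
  step 6: ref 4 -> FAULT, evict 3, frames=[4,1] (faults so far: 3)
  step 7: ref 2 -> FAULT, evict 1, frames=[4,2] (faults so far: 4)
  step 8: ref 1 -> FAULT, evict 4, frames=[1,2] (faults so far: 5)
  step 9: ref 2 -> HIT, frames=[1,2] (faults so far: 5)
  step 10: ref 4 -> FAULT, evict 1, frames=[4,2] (faults so far: 6)
  step 11: ref 4 -> HIT, frames=[4,2] (faults so far: 6)
  step 12: ref 4 -> HIT, frames=[4,2] (faults so far: 6)
  step 13: ref 2 -> HIT, frames=[4,2] (faults so far: 6)
  step 14: ref 4 -> HIT, frames=[4,2] (faults so far: 6)
  step 15: ref 3 -> FAULT, evict 2, frames=[4,3] (faults so far: 7)
  LRU total faults: 7
--- Optimal ---
  step 0: ref 3 -> FAULT, frames=[3,-] (faults so far: 1)
  step 1: ref 1 -> FAULT, frames=[3,1] (faults so far: 2)
  step 2: ref 1 -> HIT, frames=[3,1] (faults so far: 2)
  step 3: ref 3 -> HIT, frames=[3,1] (faults so far: 2)
  step 4: ref 1 -> HIT, frames=[3,1] (faults so far: 2)
  step 5: ref 1 -> HIT, frames=[3,1] (faults so far: 2)
  step 6: ref 4 -> FAULT, evict 3, frames=[4,1] (faults so far: 3)
  step 7: ref 2 -> FAULT, evict 4, frames=[2,1] (faults so far: 4)
  step 8: ref 1 -> HIT, frames=[2,1] (faults so far: 4)
  step 9: ref 2 -> HIT, frames=[2,1] (faults so far: 4)
  step 10: ref 4 -> FAULT, evict 1, frames=[2,4] (faults so far: 5)
  step 11: ref 4 -> HIT, frames=[2,4] (faults so far: 5)
  step 12: ref 4 -> HIT, frames=[2,4] (faults so far: 5)
  step 13: ref 2 -> HIT, frames=[2,4] (faults so far: 5)
  step 14: ref 4 -> HIT, frames=[2,4] (faults so far: 5)
  step 15: ref 3 -> FAULT, evict 2, frames=[3,4] (faults so far: 6)
  Optimal total faults: 6

Answer: 8 7 6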